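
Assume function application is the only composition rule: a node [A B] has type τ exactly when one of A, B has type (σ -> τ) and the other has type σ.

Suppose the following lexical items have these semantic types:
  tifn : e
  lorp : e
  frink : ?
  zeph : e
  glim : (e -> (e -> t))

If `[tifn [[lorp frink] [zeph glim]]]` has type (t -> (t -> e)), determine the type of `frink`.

(e -> ((e -> t) -> (e -> (t -> (t -> e)))))

At [tifn [[lorp frink] [zeph glim]]] (required: (t -> (t -> e))): tifn is e, which is not a function with range (t -> (t -> e)); hence [[lorp frink] [zeph glim]] is the functor — type (e -> (t -> (t -> e))).
At [[lorp frink] [zeph glim]] (required: (e -> (t -> (t -> e)))): [zeph glim] is (e -> t), which is not a function with range (e -> (t -> (t -> e))); hence [lorp frink] is the functor — type ((e -> t) -> (e -> (t -> (t -> e)))).
At [lorp frink] (required: ((e -> t) -> (e -> (t -> (t -> e))))): lorp is e, which is not a function with range ((e -> t) -> (e -> (t -> (t -> e)))); hence frink is the functor — type (e -> ((e -> t) -> (e -> (t -> (t -> e))))).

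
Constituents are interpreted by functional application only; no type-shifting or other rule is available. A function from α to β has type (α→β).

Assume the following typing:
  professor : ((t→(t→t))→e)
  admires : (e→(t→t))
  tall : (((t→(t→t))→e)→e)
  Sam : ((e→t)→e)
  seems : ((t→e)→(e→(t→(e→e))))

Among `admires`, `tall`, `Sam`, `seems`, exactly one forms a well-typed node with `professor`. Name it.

admires : (e→(t→t)) — no; professor wants (t→(t→t)), and admires wants e.
tall — combines: tall : (((t→(t→t))→e)→e) takes professor : ((t→(t→t))→e) as argument, giving e.
Sam : ((e→t)→e) — no; professor wants (t→(t→t)), and Sam wants (e→t).
seems : ((t→e)→(e→(t→(e→e)))) — no; professor wants (t→(t→t)), and seems wants (t→e).

tall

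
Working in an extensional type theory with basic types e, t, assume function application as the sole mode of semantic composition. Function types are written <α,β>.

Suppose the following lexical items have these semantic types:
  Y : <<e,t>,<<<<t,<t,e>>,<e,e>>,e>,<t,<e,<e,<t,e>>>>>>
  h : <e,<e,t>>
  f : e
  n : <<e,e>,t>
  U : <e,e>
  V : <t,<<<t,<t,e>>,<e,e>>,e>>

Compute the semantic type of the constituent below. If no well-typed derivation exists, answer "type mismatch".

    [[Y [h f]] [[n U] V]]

<t,<e,<e,<t,e>>>>

[h f] — h of type <e,<e,t>> combines with f of type e: type <e,t>.
[Y [h f]] — Y of type <<e,t>,<<<<t,<t,e>>,<e,e>>,e>,<t,<e,<e,<t,e>>>>>> combines with [h f] of type <e,t>: type <<<<t,<t,e>>,<e,e>>,e>,<t,<e,<e,<t,e>>>>>.
[n U] — n of type <<e,e>,t> combines with U of type <e,e>: type t.
[[n U] V] — V of type <t,<<<t,<t,e>>,<e,e>>,e>> combines with [n U] of type t: type <<<t,<t,e>>,<e,e>>,e>.
[[Y [h f]] [[n U] V]] — [Y [h f]] of type <<<<t,<t,e>>,<e,e>>,e>,<t,<e,<e,<t,e>>>>> combines with [[n U] V] of type <<<t,<t,e>>,<e,e>>,e>: type <t,<e,<e,<t,e>>>>.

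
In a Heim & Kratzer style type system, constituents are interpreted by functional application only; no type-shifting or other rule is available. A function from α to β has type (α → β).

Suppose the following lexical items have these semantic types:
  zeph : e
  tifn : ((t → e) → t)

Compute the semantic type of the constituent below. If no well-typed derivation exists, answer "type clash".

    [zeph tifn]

[zeph tifn]: e and ((t → e) → t) cannot combine by function application — type clash.

type clash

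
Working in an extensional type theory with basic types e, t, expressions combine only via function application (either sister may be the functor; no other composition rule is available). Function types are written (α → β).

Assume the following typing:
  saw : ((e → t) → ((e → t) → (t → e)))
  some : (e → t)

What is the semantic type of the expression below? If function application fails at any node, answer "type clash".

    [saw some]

((e → t) → (t → e))

At [saw some], saw : ((e → t) → ((e → t) → (t → e))) takes some : (e → t), giving ((e → t) → (t → e)).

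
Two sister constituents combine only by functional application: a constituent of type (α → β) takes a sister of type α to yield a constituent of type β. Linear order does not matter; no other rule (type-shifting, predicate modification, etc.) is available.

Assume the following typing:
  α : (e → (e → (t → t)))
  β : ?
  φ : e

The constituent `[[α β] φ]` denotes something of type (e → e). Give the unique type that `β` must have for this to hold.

For [[α β] φ] to have type (e → e) with φ of type e, [α β] must be the function: [α β] : (e → (e → e)).
For [α β] to have type (e → (e → e)) with α of type (e → (e → (t → t))), β must be the function: β : ((e → (e → (t → t))) → (e → (e → e))).

((e → (e → (t → t))) → (e → (e → e)))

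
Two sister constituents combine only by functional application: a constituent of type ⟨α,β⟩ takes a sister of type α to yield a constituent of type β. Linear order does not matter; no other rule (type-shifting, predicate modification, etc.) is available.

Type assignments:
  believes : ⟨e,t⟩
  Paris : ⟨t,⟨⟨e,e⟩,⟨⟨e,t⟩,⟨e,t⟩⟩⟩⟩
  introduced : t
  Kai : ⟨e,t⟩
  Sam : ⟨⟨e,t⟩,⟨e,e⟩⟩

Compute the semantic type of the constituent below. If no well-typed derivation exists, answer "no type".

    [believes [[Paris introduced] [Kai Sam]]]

[Paris introduced]: ⟨t,⟨⟨e,e⟩,⟨⟨e,t⟩,⟨e,t⟩⟩⟩⟩ applied to t yields ⟨⟨e,e⟩,⟨⟨e,t⟩,⟨e,t⟩⟩⟩.
[Kai Sam]: ⟨⟨e,t⟩,⟨e,e⟩⟩ applied to ⟨e,t⟩ yields ⟨e,e⟩.
[[Paris introduced] [Kai Sam]]: ⟨⟨e,e⟩,⟨⟨e,t⟩,⟨e,t⟩⟩⟩ applied to ⟨e,e⟩ yields ⟨⟨e,t⟩,⟨e,t⟩⟩.
[believes [[Paris introduced] [Kai Sam]]]: ⟨⟨e,t⟩,⟨e,t⟩⟩ applied to ⟨e,t⟩ yields ⟨e,t⟩.

⟨e,t⟩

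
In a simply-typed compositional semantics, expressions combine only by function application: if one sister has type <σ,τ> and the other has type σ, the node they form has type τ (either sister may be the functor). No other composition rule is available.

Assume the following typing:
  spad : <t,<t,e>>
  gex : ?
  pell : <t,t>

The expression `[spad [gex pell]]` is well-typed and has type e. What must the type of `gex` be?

<<t,t>,<<t,<t,e>>,e>>

[spad [gex pell]] is required to be e. spad : <t,<t,e>> cannot yield e as functor, so [gex pell] : <<t,<t,e>>,e>.
[gex pell] is required to be <<t,<t,e>>,e>. pell : <t,t> cannot yield <<t,<t,e>>,e> as functor, so gex : <<t,t>,<<t,<t,e>>,e>>.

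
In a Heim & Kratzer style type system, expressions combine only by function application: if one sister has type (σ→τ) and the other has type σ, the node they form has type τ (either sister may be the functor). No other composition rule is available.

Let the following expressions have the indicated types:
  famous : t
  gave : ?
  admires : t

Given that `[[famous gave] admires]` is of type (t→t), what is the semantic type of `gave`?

For [[famous gave] admires] to have type (t→t) with admires of type t, [famous gave] must be the function: [famous gave] : (t→(t→t)).
For [famous gave] to have type (t→(t→t)) with famous of type t, gave must be the function: gave : (t→(t→(t→t))).

(t→(t→(t→t)))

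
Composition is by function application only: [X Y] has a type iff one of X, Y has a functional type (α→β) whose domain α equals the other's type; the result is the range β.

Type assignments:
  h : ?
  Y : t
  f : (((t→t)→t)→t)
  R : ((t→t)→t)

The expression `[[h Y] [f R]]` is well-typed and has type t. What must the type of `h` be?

(t→(t→t))

At [[h Y] [f R]] (required: t): [f R] is t, which is not a function with range t; hence [h Y] is the functor — type (t→t).
At [h Y] (required: (t→t)): Y is t, which is not a function with range (t→t); hence h is the functor — type (t→(t→t)).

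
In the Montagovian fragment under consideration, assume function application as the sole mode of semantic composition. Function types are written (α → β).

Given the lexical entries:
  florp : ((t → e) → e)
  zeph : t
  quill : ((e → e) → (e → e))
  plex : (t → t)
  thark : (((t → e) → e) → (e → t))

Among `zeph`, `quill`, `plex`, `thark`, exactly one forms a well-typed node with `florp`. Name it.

thark

zeph : t — no; florp wants (t → e), and zeph wants nothing (atomic).
quill : ((e → e) → (e → e)) — no; florp wants (t → e), and quill wants (e → e).
plex : (t → t) — no; florp wants (t → e), and plex wants t.
thark — combines: thark : (((t → e) → e) → (e → t)) takes florp : ((t → e) → e) as argument, giving (e → t).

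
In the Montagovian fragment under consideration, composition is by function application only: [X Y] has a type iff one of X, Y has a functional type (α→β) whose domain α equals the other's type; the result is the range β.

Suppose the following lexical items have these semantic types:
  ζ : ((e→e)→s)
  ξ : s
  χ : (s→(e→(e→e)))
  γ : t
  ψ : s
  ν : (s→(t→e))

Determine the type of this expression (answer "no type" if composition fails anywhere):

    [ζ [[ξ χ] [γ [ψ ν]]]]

[ξ χ] — χ of type (s→(e→(e→e))) combines with ξ of type s: type (e→(e→e)).
[ψ ν] — ν of type (s→(t→e)) combines with ψ of type s: type (t→e).
[γ [ψ ν]] — [ψ ν] of type (t→e) combines with γ of type t: type e.
[[ξ χ] [γ [ψ ν]]] — [ξ χ] of type (e→(e→e)) combines with [γ [ψ ν]] of type e: type (e→e).
[ζ [[ξ χ] [γ [ψ ν]]]] — ζ of type ((e→e)→s) combines with [[ξ χ] [γ [ψ ν]]] of type (e→e): type s.

s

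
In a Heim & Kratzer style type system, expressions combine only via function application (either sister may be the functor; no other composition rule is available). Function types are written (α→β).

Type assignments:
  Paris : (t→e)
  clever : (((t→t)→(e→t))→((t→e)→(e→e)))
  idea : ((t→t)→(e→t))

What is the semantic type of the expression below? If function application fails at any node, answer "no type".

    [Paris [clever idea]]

(e→e)

[clever idea]: functor clever : (((t→t)→(e→t))→((t→e)→(e→e))), argument idea : ((t→t)→(e→t)); result ((t→e)→(e→e)).
[Paris [clever idea]]: functor [clever idea] : ((t→e)→(e→e)), argument Paris : (t→e); result (e→e).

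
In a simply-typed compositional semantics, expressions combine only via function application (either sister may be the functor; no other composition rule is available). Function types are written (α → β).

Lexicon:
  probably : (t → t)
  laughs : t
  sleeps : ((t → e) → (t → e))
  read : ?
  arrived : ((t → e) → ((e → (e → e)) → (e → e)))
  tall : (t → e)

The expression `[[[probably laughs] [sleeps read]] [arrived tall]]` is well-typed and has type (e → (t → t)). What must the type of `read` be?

(((t → e) → (t → e)) → (t → (((e → (e → e)) → (e → e)) → (e → (t → t)))))

[[[probably laughs] [sleeps read]] [arrived tall]] is required to be (e → (t → t)). [arrived tall] : ((e → (e → e)) → (e → e)) cannot yield (e → (t → t)) as functor, so [[probably laughs] [sleeps read]] : (((e → (e → e)) → (e → e)) → (e → (t → t))).
[[probably laughs] [sleeps read]] is required to be (((e → (e → e)) → (e → e)) → (e → (t → t))). [probably laughs] : t cannot yield (((e → (e → e)) → (e → e)) → (e → (t → t))) as functor, so [sleeps read] : (t → (((e → (e → e)) → (e → e)) → (e → (t → t)))).
[sleeps read] is required to be (t → (((e → (e → e)) → (e → e)) → (e → (t → t)))). sleeps : ((t → e) → (t → e)) cannot yield (t → (((e → (e → e)) → (e → e)) → (e → (t → t)))) as functor, so read : (((t → e) → (t → e)) → (t → (((e → (e → e)) → (e → e)) → (e → (t → t))))).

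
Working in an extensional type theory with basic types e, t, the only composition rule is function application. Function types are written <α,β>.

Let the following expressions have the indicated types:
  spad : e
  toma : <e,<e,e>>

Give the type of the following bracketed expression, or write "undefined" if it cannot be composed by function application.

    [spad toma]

[spad toma]: <e,<e,e>> applied to e yields <e,e>.

<e,e>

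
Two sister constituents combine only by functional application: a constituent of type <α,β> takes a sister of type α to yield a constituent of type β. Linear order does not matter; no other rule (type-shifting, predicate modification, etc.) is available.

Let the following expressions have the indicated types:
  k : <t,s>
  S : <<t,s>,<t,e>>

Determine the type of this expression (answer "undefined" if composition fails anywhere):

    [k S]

<t,e>

[k S]: <<t,s>,<t,e>> applied to <t,s> yields <t,e>.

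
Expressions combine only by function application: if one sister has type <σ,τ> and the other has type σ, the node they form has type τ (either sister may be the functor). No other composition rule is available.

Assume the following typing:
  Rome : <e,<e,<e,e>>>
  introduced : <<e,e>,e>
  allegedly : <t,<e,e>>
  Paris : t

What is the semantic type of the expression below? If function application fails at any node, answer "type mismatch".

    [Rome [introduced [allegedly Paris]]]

<e,<e,e>>

[allegedly Paris] — allegedly of type <t,<e,e>> combines with Paris of type t: type <e,e>.
[introduced [allegedly Paris]] — introduced of type <<e,e>,e> combines with [allegedly Paris] of type <e,e>: type e.
[Rome [introduced [allegedly Paris]]] — Rome of type <e,<e,<e,e>>> combines with [introduced [allegedly Paris]] of type e: type <e,<e,e>>.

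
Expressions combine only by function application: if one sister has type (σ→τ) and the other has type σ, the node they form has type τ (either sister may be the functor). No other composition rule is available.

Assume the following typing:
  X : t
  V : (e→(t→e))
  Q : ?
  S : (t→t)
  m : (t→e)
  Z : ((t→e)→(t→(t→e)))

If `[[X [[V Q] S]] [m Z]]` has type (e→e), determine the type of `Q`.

At [[X [[V Q] S]] [m Z]] (required: (e→e)): [m Z] is (t→(t→e)), which is not a function with range (e→e); hence [X [[V Q] S]] is the functor — type ((t→(t→e))→(e→e)).
At [X [[V Q] S]] (required: ((t→(t→e))→(e→e))): X is t, which is not a function with range ((t→(t→e))→(e→e)); hence [[V Q] S] is the functor — type (t→((t→(t→e))→(e→e))).
At [[V Q] S] (required: (t→((t→(t→e))→(e→e)))): S is (t→t), which is not a function with range (t→((t→(t→e))→(e→e))); hence [V Q] is the functor — type ((t→t)→(t→((t→(t→e))→(e→e)))).
At [V Q] (required: ((t→t)→(t→((t→(t→e))→(e→e))))): V is (e→(t→e)), which is not a function with range ((t→t)→(t→((t→(t→e))→(e→e)))); hence Q is the functor — type ((e→(t→e))→((t→t)→(t→((t→(t→e))→(e→e))))).

((e→(t→e))→((t→t)→(t→((t→(t→e))→(e→e)))))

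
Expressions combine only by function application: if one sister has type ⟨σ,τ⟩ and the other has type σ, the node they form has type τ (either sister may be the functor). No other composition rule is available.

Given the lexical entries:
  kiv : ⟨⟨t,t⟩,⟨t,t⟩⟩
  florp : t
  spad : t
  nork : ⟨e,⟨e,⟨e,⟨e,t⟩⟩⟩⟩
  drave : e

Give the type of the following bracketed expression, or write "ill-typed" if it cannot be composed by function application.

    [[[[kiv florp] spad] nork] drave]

ill-typed

[kiv florp]: ⟨⟨t,t⟩,⟨t,t⟩⟩ with t — neither is a function whose domain matches the other; composition fails here.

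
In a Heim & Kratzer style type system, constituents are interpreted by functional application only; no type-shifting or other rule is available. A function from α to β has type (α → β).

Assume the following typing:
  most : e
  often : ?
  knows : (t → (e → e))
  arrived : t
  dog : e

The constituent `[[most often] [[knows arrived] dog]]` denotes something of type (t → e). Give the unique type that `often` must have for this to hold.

(e → (e → (t → e)))

At [[most often] [[knows arrived] dog]] (required: (t → e)): [[knows arrived] dog] is e, which is not a function with range (t → e); hence [most often] is the functor — type (e → (t → e)).
At [most often] (required: (e → (t → e))): most is e, which is not a function with range (e → (t → e)); hence often is the functor — type (e → (e → (t → e))).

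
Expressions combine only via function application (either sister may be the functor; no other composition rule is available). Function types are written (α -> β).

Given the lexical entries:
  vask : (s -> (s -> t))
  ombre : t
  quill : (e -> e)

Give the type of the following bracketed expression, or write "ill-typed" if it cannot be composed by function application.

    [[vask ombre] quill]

ill-typed

At [vask ombre]: neither (s -> (s -> t)) nor t can take the other as argument; the node is ill-typed.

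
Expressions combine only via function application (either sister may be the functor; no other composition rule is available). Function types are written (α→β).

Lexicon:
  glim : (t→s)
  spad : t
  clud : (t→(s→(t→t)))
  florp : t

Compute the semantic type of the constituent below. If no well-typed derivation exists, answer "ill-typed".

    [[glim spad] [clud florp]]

[glim spad] — glim of type (t→s) combines with spad of type t: type s.
[clud florp] — clud of type (t→(s→(t→t))) combines with florp of type t: type (s→(t→t)).
[[glim spad] [clud florp]] — [clud florp] of type (s→(t→t)) combines with [glim spad] of type s: type (t→t).

(t→t)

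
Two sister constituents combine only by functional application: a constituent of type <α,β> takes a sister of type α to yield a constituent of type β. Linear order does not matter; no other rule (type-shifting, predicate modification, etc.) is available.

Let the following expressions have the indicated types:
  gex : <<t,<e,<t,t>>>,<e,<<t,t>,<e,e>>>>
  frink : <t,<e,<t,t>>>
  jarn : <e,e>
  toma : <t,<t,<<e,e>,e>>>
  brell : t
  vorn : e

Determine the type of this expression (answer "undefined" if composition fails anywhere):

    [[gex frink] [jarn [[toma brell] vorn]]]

undefined

[gex frink] — gex of type <<t,<e,<t,t>>>,<e,<<t,t>,<e,e>>>> combines with frink of type <t,<e,<t,t>>>: type <e,<<t,t>,<e,e>>>.
[toma brell] — toma of type <t,<t,<<e,e>,e>>> combines with brell of type t: type <t,<<e,e>,e>>.
At [[toma brell] vorn]: neither <t,<<e,e>,e>> nor e can take the other as argument; the node is ill-typed.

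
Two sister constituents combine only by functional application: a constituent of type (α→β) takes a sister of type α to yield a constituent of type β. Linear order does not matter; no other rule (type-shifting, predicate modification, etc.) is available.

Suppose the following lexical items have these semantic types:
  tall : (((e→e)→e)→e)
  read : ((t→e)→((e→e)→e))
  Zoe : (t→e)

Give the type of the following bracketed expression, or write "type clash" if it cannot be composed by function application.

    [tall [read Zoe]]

e

[read Zoe] — read of type ((t→e)→((e→e)→e)) combines with Zoe of type (t→e): type ((e→e)→e).
[tall [read Zoe]] — tall of type (((e→e)→e)→e) combines with [read Zoe] of type ((e→e)→e): type e.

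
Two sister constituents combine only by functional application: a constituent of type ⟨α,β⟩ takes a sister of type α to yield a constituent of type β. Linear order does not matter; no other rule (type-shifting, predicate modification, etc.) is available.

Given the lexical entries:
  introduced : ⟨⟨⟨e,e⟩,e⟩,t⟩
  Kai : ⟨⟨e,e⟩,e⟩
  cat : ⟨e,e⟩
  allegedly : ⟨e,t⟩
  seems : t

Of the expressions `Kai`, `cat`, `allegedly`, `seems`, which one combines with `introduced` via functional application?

Kai

Kai — combines: introduced : ⟨⟨⟨e,e⟩,e⟩,t⟩ takes Kai : ⟨⟨e,e⟩,e⟩ as argument, giving t.
cat : ⟨e,e⟩ — introduced needs ⟨⟨e,e⟩,e⟩; cat needs e; neither fits.
allegedly : ⟨e,t⟩ — introduced needs ⟨⟨e,e⟩,e⟩; allegedly needs e; neither fits.
seems : t — introduced needs ⟨⟨e,e⟩,e⟩; seems needs nothing (atomic); neither fits.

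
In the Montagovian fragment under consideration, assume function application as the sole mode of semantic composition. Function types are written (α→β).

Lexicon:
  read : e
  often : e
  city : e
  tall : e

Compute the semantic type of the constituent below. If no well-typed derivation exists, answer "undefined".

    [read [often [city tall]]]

undefined

[city tall]: e and e cannot combine by function application — type clash.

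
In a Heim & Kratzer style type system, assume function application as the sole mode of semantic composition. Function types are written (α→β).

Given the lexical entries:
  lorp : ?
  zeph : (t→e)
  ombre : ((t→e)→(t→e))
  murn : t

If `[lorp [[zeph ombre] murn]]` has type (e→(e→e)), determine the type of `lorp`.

[lorp [[zeph ombre] murn]] must have type (e→(e→e)). The sister [[zeph ombre] murn] has type e; that is not a function onto (e→(e→e)), so lorp must be the functor, of type (e→(e→(e→e))).

(e→(e→(e→e)))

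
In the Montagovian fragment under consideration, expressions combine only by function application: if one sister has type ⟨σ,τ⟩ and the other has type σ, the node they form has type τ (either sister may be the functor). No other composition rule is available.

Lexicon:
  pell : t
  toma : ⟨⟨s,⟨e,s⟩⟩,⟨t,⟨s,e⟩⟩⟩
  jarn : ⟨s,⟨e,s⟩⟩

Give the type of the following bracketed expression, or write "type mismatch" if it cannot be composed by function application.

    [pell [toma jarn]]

[toma jarn]: toma is ⟨⟨s,⟨e,s⟩⟩,⟨t,⟨s,e⟩⟩⟩, jarn is ⟨s,⟨e,s⟩⟩; result ⟨t,⟨s,e⟩⟩.
[pell [toma jarn]]: [toma jarn] is ⟨t,⟨s,e⟩⟩, pell is t; result ⟨s,e⟩.

⟨s,e⟩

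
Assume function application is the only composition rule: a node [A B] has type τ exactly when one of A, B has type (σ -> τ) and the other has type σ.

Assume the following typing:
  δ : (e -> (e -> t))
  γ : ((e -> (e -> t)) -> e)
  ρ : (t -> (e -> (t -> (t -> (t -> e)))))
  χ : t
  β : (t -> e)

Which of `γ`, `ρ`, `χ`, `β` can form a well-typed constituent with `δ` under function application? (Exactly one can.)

γ — combines: γ : ((e -> (e -> t)) -> e) takes δ : (e -> (e -> t)) as argument, giving e.
ρ : (t -> (e -> (t -> (t -> (t -> e))))) — δ needs e; ρ needs t; neither fits.
χ : t — δ needs e; χ needs nothing (atomic); neither fits.
β : (t -> e) — δ needs e; β needs t; neither fits.

γ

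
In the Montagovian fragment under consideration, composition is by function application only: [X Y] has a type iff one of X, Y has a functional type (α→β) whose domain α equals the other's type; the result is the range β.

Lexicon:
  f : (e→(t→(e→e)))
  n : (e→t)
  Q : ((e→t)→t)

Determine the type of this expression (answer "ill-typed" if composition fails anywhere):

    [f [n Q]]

At [n Q], Q : ((e→t)→t) takes n : (e→t), giving t.
[f [n Q]]: (e→(t→(e→e))) with t — neither is a function whose domain matches the other; composition fails here.

ill-typed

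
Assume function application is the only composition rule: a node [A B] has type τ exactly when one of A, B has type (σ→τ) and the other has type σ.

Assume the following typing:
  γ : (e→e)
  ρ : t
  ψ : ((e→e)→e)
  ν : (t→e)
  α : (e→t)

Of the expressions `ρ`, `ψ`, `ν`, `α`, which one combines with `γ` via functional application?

ψ

ρ : t — γ needs e; ρ needs nothing (atomic); neither fits.
ψ — combines: ψ : ((e→e)→e) takes γ : (e→e) as argument, giving e.
ν : (t→e) — γ needs e; ν needs t; neither fits.
α : (e→t) — γ needs e; α needs e; neither fits.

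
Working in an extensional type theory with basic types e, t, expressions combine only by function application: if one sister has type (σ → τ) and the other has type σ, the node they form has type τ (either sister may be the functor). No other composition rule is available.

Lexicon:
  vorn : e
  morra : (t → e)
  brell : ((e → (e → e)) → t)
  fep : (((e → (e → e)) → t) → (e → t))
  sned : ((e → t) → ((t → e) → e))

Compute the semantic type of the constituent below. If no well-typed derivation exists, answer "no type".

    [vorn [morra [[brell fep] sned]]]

no type

[brell fep]: (((e → (e → e)) → t) → (e → t)) applied to ((e → (e → e)) → t) yields (e → t).
[[brell fep] sned]: ((e → t) → ((t → e) → e)) applied to (e → t) yields ((t → e) → e).
[morra [[brell fep] sned]]: ((t → e) → e) applied to (t → e) yields e.
[vorn [morra [[brell fep] sned]]]: e with e — neither is a function whose domain matches the other; composition fails here.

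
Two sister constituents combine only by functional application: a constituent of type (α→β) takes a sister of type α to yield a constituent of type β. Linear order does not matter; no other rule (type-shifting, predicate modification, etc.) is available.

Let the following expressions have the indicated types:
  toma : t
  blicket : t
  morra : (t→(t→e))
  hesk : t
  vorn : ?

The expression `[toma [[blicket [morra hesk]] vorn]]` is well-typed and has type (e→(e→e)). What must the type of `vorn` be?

[toma [[blicket [morra hesk]] vorn]] must have type (e→(e→e)). The sister toma has type t; that is not a function onto (e→(e→e)), so [[blicket [morra hesk]] vorn] must be the functor, of type (t→(e→(e→e))).
[[blicket [morra hesk]] vorn] must have type (t→(e→(e→e))). The sister [blicket [morra hesk]] has type e; that is not a function onto (t→(e→(e→e))), so vorn must be the functor, of type (e→(t→(e→(e→e)))).

(e→(t→(e→(e→e))))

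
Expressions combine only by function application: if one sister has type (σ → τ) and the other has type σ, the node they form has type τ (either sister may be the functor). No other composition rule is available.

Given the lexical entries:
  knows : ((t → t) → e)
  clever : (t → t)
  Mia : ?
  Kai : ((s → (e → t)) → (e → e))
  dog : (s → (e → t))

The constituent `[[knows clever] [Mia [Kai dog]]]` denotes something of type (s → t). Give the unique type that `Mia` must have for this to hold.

[[knows clever] [Mia [Kai dog]]] is required to be (s → t). [knows clever] : e cannot yield (s → t) as functor, so [Mia [Kai dog]] : (e → (s → t)).
[Mia [Kai dog]] is required to be (e → (s → t)). [Kai dog] : (e → e) cannot yield (e → (s → t)) as functor, so Mia : ((e → e) → (e → (s → t))).

((e → e) → (e → (s → t)))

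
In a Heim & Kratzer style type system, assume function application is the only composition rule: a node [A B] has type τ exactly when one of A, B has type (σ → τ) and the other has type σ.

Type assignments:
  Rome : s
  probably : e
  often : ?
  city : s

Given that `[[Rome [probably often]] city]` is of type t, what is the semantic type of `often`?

(e → (s → (s → t)))

For [[Rome [probably often]] city] to have type t with city of type s, [Rome [probably often]] must be the function: [Rome [probably often]] : (s → t).
For [Rome [probably often]] to have type (s → t) with Rome of type s, [probably often] must be the function: [probably often] : (s → (s → t)).
For [probably often] to have type (s → (s → t)) with probably of type e, often must be the function: often : (e → (s → (s → t))).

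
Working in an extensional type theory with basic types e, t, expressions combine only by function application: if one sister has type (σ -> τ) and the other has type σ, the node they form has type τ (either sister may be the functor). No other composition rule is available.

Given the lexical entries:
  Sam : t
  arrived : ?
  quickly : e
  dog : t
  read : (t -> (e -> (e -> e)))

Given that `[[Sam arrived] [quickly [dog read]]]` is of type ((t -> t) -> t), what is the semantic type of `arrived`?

(t -> ((e -> e) -> ((t -> t) -> t)))

[[Sam arrived] [quickly [dog read]]] is required to be ((t -> t) -> t). [quickly [dog read]] : (e -> e) cannot yield ((t -> t) -> t) as functor, so [Sam arrived] : ((e -> e) -> ((t -> t) -> t)).
[Sam arrived] is required to be ((e -> e) -> ((t -> t) -> t)). Sam : t cannot yield ((e -> e) -> ((t -> t) -> t)) as functor, so arrived : (t -> ((e -> e) -> ((t -> t) -> t))).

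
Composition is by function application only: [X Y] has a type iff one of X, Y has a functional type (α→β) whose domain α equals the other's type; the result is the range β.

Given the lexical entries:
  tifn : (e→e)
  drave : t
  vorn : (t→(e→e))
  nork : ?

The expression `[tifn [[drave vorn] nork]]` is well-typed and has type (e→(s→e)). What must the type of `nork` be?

For [tifn [[drave vorn] nork]] to have type (e→(s→e)) with tifn of type (e→e), [[drave vorn] nork] must be the function: [[drave vorn] nork] : ((e→e)→(e→(s→e))).
For [[drave vorn] nork] to have type ((e→e)→(e→(s→e))) with [drave vorn] of type (e→e), nork must be the function: nork : ((e→e)→((e→e)→(e→(s→e)))).

((e→e)→((e→e)→(e→(s→e))))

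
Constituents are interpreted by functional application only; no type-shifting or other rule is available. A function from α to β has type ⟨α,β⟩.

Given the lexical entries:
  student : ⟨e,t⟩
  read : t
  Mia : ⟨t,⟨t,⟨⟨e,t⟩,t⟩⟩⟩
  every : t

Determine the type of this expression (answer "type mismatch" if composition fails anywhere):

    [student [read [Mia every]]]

t

[Mia every] — Mia of type ⟨t,⟨t,⟨⟨e,t⟩,t⟩⟩⟩ combines with every of type t: type ⟨t,⟨⟨e,t⟩,t⟩⟩.
[read [Mia every]] — [Mia every] of type ⟨t,⟨⟨e,t⟩,t⟩⟩ combines with read of type t: type ⟨⟨e,t⟩,t⟩.
[student [read [Mia every]]] — [read [Mia every]] of type ⟨⟨e,t⟩,t⟩ combines with student of type ⟨e,t⟩: type t.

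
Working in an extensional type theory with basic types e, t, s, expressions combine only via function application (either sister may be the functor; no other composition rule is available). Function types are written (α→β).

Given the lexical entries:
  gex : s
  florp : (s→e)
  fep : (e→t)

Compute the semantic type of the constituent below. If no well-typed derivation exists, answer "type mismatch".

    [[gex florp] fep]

[gex florp]: florp is (s→e), gex is s; result e.
[[gex florp] fep]: fep is (e→t), [gex florp] is e; result t.

t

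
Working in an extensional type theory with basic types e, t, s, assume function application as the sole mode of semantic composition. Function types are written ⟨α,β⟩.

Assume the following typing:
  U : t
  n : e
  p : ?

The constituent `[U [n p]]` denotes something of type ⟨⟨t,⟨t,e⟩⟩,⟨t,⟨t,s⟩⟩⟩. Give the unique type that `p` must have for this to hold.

⟨e,⟨t,⟨⟨t,⟨t,e⟩⟩,⟨t,⟨t,s⟩⟩⟩⟩⟩

For [U [n p]] to have type ⟨⟨t,⟨t,e⟩⟩,⟨t,⟨t,s⟩⟩⟩ with U of type t, [n p] must be the function: [n p] : ⟨t,⟨⟨t,⟨t,e⟩⟩,⟨t,⟨t,s⟩⟩⟩⟩.
For [n p] to have type ⟨t,⟨⟨t,⟨t,e⟩⟩,⟨t,⟨t,s⟩⟩⟩⟩ with n of type e, p must be the function: p : ⟨e,⟨t,⟨⟨t,⟨t,e⟩⟩,⟨t,⟨t,s⟩⟩⟩⟩⟩.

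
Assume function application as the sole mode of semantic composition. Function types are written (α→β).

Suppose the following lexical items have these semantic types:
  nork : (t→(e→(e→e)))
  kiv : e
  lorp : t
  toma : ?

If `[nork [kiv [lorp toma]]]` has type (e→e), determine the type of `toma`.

At [nork [kiv [lorp toma]]] (required: (e→e)): nork is (t→(e→(e→e))), which is not a function with range (e→e); hence [kiv [lorp toma]] is the functor — type ((t→(e→(e→e)))→(e→e)).
At [kiv [lorp toma]] (required: ((t→(e→(e→e)))→(e→e))): kiv is e, which is not a function with range ((t→(e→(e→e)))→(e→e)); hence [lorp toma] is the functor — type (e→((t→(e→(e→e)))→(e→e))).
At [lorp toma] (required: (e→((t→(e→(e→e)))→(e→e)))): lorp is t, which is not a function with range (e→((t→(e→(e→e)))→(e→e))); hence toma is the functor — type (t→(e→((t→(e→(e→e)))→(e→e)))).

(t→(e→((t→(e→(e→e)))→(e→e))))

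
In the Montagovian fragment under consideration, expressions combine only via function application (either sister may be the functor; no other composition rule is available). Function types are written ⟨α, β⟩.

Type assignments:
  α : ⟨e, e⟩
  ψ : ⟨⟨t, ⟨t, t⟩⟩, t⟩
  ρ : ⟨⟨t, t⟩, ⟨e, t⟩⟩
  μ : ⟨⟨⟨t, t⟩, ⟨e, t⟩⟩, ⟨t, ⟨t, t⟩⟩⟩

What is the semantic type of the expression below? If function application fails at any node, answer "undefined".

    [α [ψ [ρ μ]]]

[ρ μ] — μ of type ⟨⟨⟨t, t⟩, ⟨e, t⟩⟩, ⟨t, ⟨t, t⟩⟩⟩ combines with ρ of type ⟨⟨t, t⟩, ⟨e, t⟩⟩: type ⟨t, ⟨t, t⟩⟩.
[ψ [ρ μ]] — ψ of type ⟨⟨t, ⟨t, t⟩⟩, t⟩ combines with [ρ μ] of type ⟨t, ⟨t, t⟩⟩: type t.
[α [ψ [ρ μ]]]: ⟨e, e⟩ and t cannot combine by function application — type clash.

undefined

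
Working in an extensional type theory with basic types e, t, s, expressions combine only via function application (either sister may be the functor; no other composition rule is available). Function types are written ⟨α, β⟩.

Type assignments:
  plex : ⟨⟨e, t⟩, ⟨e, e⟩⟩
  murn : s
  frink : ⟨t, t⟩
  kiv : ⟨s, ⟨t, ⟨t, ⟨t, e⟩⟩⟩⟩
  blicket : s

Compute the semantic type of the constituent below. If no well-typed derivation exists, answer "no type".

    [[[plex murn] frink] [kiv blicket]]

[plex murn]: ⟨⟨e, t⟩, ⟨e, e⟩⟩ with s — neither is a function whose domain matches the other; composition fails here.

no type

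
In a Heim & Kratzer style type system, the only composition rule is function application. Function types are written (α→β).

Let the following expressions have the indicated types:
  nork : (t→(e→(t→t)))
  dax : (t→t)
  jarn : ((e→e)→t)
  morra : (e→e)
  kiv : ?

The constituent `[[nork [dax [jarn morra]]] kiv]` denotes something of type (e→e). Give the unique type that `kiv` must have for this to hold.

[[nork [dax [jarn morra]]] kiv] must have type (e→e). The sister [nork [dax [jarn morra]]] has type (e→(t→t)); that is not a function onto (e→e), so kiv must be the functor, of type ((e→(t→t))→(e→e)).

((e→(t→t))→(e→e))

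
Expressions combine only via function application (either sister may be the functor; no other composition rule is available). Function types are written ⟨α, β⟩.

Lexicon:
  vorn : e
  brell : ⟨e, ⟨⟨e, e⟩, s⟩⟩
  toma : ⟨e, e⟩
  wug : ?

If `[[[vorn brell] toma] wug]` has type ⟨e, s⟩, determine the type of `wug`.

[[[vorn brell] toma] wug] is required to be ⟨e, s⟩. [[vorn brell] toma] : s cannot yield ⟨e, s⟩ as functor, so wug : ⟨s, ⟨e, s⟩⟩.

⟨s, ⟨e, s⟩⟩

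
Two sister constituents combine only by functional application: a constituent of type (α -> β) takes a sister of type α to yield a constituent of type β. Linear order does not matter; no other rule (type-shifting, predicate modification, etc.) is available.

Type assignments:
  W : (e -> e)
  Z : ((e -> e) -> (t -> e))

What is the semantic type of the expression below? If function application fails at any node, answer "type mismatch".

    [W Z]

(t -> e)

[W Z]: functor Z : ((e -> e) -> (t -> e)), argument W : (e -> e); result (t -> e).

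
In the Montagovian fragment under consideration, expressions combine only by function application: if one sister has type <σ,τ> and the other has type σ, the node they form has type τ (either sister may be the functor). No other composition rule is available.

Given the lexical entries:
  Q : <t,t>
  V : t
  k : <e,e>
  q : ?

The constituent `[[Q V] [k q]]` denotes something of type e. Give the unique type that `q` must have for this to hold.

<<e,e>,<t,e>>

For [[Q V] [k q]] to have type e with [Q V] of type t, [k q] must be the function: [k q] : <t,e>.
For [k q] to have type <t,e> with k of type <e,e>, q must be the function: q : <<e,e>,<t,e>>.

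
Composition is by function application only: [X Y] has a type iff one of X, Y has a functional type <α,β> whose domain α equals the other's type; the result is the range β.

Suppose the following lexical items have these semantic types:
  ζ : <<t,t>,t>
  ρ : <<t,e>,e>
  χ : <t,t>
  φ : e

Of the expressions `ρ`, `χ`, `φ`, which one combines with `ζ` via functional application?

ρ : <<t,e>,e> — no; ζ wants <t,t>, and ρ wants <t,e>.
χ — combines: ζ : <<t,t>,t> takes χ : <t,t> as argument, giving t.
φ : e — no; ζ wants <t,t>, and φ wants nothing (atomic).

χ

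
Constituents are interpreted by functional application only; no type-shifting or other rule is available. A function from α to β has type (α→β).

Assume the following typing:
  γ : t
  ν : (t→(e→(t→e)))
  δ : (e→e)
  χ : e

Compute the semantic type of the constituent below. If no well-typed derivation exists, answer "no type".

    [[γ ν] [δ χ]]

(t→e)

[γ ν]: ν is (t→(e→(t→e))), γ is t; result (e→(t→e)).
[δ χ]: δ is (e→e), χ is e; result e.
[[γ ν] [δ χ]]: [γ ν] is (e→(t→e)), [δ χ] is e; result (t→e).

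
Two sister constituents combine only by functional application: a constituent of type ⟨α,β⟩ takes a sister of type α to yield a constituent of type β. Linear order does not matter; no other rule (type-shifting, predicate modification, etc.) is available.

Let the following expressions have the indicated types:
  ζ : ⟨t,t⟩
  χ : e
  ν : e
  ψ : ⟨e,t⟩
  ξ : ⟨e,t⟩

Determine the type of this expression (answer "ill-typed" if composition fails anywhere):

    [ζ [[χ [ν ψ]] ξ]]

ill-typed

[ν ψ] — ψ of type ⟨e,t⟩ combines with ν of type e: type t.
[χ [ν ψ]]: e with t — neither is a function whose domain matches the other; composition fails here.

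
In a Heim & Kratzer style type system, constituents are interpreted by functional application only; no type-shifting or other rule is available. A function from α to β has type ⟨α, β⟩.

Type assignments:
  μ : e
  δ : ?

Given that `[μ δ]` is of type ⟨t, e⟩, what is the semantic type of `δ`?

⟨e, ⟨t, e⟩⟩

For [μ δ] to have type ⟨t, e⟩ with μ of type e, δ must be the function: δ : ⟨e, ⟨t, e⟩⟩.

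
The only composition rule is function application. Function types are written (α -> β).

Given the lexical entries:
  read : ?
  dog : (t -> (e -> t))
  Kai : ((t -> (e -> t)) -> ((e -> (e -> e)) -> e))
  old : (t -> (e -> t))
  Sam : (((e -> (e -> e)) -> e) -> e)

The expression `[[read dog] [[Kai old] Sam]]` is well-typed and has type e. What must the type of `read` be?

At [[read dog] [[Kai old] Sam]] (required: e): [[Kai old] Sam] is e, which is not a function with range e; hence [read dog] is the functor — type (e -> e).
At [read dog] (required: (e -> e)): dog is (t -> (e -> t)), which is not a function with range (e -> e); hence read is the functor — type ((t -> (e -> t)) -> (e -> e)).

((t -> (e -> t)) -> (e -> e))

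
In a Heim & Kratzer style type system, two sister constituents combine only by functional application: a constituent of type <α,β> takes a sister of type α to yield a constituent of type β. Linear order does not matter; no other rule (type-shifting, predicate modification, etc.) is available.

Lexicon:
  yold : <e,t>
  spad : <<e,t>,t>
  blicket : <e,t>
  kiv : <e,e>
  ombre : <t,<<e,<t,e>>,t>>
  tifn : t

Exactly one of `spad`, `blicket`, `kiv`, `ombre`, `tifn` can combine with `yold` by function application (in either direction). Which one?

spad — combines: spad : <<e,t>,t> takes yold : <e,t> as argument, giving t.
blicket : <e,t> — no; yold wants e, and blicket wants e.
kiv : <e,e> — no; yold wants e, and kiv wants e.
ombre : <t,<<e,<t,e>>,t>> — no; yold wants e, and ombre wants t.
tifn : t — no; yold wants e, and tifn wants nothing (atomic).

spad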